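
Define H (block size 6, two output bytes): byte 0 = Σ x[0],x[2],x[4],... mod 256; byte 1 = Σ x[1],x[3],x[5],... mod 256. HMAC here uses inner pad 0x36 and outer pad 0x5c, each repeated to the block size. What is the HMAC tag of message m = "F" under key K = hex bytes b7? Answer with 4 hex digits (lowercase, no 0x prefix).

d6b6

Key hex bytes b7 is 1 byte ≤ B = 6; zero-pad to 6 bytes: K' = b7 00 00 00 00 00.
K' ⊕ ipad = 81 36 36 36 36 36.  K' ⊕ opad = eb 5c 5c 5c 5c 5c.
Inner input = (K'⊕ipad) ∥ m = 81 36 36 36 36 36 ∥ 46.
Inner hash: even-index sum = 307 mod 256 = 51; odd-index sum = 162 mod 256 = 162 → 33 a2.
Outer input = (K'⊕opad) ∥ inner = eb 5c 5c 5c 5c 5c ∥ 33 a2.
Outer hash (tag): even-index sum = 470 mod 256 = 214; odd-index sum = 438 mod 256 = 182 → d6 b6.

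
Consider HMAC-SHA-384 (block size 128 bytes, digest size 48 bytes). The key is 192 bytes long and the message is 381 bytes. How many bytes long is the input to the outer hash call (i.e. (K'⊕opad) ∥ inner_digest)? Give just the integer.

176

Key is 192 > 128 bytes, so it is hashed to 48 bytes then zero-padded to 128: |K'| = 128.
Outer input = (K'⊕opad) ∥ H(inner) → 128 + 48 = 176 bytes.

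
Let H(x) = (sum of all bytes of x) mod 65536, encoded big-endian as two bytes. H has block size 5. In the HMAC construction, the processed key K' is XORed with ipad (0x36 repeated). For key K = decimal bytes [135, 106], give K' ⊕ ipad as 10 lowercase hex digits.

Key decimal bytes [135, 106] = 87 6a is 2 bytes ≤ B = 5; zero-pad to 5 bytes: K' = 87 6a 00 00 00.
XOR each byte with 0x36: 87⊕36=b1, 6a⊕36=5c, 00⊕36=36, 00⊕36=36, 00⊕36=36.

b15c363636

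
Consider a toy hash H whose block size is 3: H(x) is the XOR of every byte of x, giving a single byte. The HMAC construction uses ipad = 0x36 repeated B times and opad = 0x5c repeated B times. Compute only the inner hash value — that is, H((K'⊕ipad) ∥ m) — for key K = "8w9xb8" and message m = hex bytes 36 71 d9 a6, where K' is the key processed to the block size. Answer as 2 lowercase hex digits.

5a

Key "8w9xb8" = 38 77 39 78 62 38 is 6 bytes > B = 3, so hash it first: H(key) = 54, then zero-pad to 3 bytes: K' = 54 00 00.
K' ⊕ ipad = 62 36 36.
Inner input = 62 36 36 ∥ 36 71 d9 a6.
Inner hash: XOR 62⊕36⊕36⊕36⊕71⊕d9⊕a6 = 5a.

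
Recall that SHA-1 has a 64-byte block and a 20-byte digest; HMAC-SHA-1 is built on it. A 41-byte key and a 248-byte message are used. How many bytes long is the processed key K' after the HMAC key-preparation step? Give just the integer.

64

Key is 41 ≤ 64 bytes, zero-padded: |K'| = 64.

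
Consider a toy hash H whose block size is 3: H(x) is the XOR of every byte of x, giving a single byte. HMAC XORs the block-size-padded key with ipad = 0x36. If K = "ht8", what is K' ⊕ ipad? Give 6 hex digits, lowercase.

Key "ht8" = 68 74 38 is exactly B = 3 bytes: K' = 68 74 38.
XOR each byte with 0x36: 68⊕36=5e, 74⊕36=42, 38⊕36=0e.

5e420e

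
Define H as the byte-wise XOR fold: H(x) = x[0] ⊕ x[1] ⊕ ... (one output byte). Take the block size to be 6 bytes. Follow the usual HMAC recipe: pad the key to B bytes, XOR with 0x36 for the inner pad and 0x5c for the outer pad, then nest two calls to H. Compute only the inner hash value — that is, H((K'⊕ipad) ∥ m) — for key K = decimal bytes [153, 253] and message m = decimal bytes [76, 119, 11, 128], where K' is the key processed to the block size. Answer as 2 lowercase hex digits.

Key decimal bytes [153, 253] = 99 fd is 2 bytes ≤ B = 6; zero-pad to 6 bytes: K' = 99 fd 00 00 00 00.
K' ⊕ ipad = af cb 36 36 36 36.
Inner input = af cb 36 36 36 36 ∥ 4c 77 0b 80.
Inner hash: XOR af⊕cb⊕36⊕36⊕36⊕36⊕4c⊕77⊕0b⊕80 = d4.

d4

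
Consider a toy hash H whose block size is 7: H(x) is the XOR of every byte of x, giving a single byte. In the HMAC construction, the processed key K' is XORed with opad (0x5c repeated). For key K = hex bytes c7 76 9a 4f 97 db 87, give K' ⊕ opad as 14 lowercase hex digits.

9b2ac613cb87db

Key hex bytes c7 76 9a 4f 97 db 87 is exactly B = 7 bytes: K' = c7 76 9a 4f 97 db 87.
XOR each byte with 0x5c: c7⊕5c=9b, 76⊕5c=2a, 9a⊕5c=c6, 4f⊕5c=13, 97⊕5c=cb, db⊕5c=87, 87⊕5c=db.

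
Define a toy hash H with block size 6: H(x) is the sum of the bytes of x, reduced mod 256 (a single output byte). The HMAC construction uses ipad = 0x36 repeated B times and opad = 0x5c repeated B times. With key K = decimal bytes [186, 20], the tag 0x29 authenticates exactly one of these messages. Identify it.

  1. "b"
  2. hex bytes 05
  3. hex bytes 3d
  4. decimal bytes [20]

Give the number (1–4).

2

Key decimal bytes [186, 20] = ba 14 is 2 bytes ≤ B = 6; zero-pad to 6 bytes: K' = ba 14 00 00 00 00.
K' ⊕ ipad = 8c 22 36 36 36 36; K' ⊕ opad = e6 48 5c 5c 5c 5c.
m1: inner = H(8c 22 36 36 36 36 62) = e8; tag = H(e6 48 5c 5c 5c 5c e8) = 86
m2: inner = H(8c 22 36 36 36 36 05) = 8b; tag = H(e6 48 5c 5c 5c 5c 8b) = 29 ← matches
m3: inner = H(8c 22 36 36 36 36 3d) = c3; tag = H(e6 48 5c 5c 5c 5c c3) = 61
m4: inner = H(8c 22 36 36 36 36 14) = 9a; tag = H(e6 48 5c 5c 5c 5c 9a) = 38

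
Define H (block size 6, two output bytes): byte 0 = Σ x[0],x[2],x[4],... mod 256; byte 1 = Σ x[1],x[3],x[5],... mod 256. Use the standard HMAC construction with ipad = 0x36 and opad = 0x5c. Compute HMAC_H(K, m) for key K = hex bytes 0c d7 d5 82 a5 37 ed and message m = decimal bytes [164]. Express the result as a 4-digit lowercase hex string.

3c96

Key hex bytes 0c d7 d5 82 a5 37 ed is 7 bytes > B = 6, so hash it first: H(key) = 73 90, then zero-pad to 6 bytes: K' = 73 90 00 00 00 00.
K' ⊕ ipad = 45 a6 36 36 36 36.  K' ⊕ opad = 2f cc 5c 5c 5c 5c.
Inner input = (K'⊕ipad) ∥ m = 45 a6 36 36 36 36 ∥ a4.
Inner hash: even-index sum = 341 mod 256 = 85; odd-index sum = 274 mod 256 = 18 → 55 12.
Outer input = (K'⊕opad) ∥ inner = 2f cc 5c 5c 5c 5c ∥ 55 12.
Outer hash (tag): even-index sum = 316 mod 256 = 60; odd-index sum = 406 mod 256 = 150 → 3c 96.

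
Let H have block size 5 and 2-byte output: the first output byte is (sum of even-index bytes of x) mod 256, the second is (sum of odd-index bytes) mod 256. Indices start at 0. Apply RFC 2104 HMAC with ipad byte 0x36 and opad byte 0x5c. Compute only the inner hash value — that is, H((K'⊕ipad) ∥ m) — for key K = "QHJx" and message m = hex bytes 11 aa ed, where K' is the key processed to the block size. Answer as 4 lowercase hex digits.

c3ca

Key "QHJx" = 51 48 4a 78 is 4 bytes ≤ B = 5; zero-pad to 5 bytes: K' = 51 48 4a 78 00.
K' ⊕ ipad = 67 7e 7c 4e 36.
Inner input = 67 7e 7c 4e 36 ∥ 11 aa ed.
Inner hash: even-index sum = 451 mod 256 = 195; odd-index sum = 458 mod 256 = 202 → c3 ca.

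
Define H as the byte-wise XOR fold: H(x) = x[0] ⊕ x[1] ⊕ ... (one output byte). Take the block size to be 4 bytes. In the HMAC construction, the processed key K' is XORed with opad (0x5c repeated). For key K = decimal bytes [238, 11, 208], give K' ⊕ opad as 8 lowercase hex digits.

Key decimal bytes [238, 11, 208] = ee 0b d0 is 3 bytes ≤ B = 4; zero-pad to 4 bytes: K' = ee 0b d0 00.
XOR each byte with 0x5c: ee⊕5c=b2, 0b⊕5c=57, d0⊕5c=8c, 00⊕5c=5c.

b2578c5c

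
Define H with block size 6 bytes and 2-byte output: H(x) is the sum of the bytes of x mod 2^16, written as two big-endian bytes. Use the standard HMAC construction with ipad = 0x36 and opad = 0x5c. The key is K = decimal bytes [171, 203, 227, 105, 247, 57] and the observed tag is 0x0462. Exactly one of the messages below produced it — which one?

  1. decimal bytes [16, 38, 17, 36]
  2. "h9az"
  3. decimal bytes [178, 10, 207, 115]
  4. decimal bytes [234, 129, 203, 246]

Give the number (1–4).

Key decimal bytes [171, 203, 227, 105, 247, 57] = ab cb e3 69 f7 39 is exactly B = 6 bytes: K' = ab cb e3 69 f7 39.
K' ⊕ ipad = 9d fd d5 5f c1 0f; K' ⊕ opad = f7 97 bf 35 ab 65.
m1: inner = H(9d fd d5 5f c1 0f 10 26 11 24) = 04 09; tag = H(f7 97 bf 35 ab 65 04 09) = 039f
m2: inner = H(9d fd d5 5f c1 0f 68 39 61 7a) = 05 1a; tag = H(f7 97 bf 35 ab 65 05 1a) = 03b1
m3: inner = H(9d fd d5 5f c1 0f b2 0a cf 73) = 05 9c; tag = H(f7 97 bf 35 ab 65 05 9c) = 0433
m4: inner = H(9d fd d5 5f c1 0f ea 81 cb f6) = 06 ca; tag = H(f7 97 bf 35 ab 65 06 ca) = 0462 ← matches

4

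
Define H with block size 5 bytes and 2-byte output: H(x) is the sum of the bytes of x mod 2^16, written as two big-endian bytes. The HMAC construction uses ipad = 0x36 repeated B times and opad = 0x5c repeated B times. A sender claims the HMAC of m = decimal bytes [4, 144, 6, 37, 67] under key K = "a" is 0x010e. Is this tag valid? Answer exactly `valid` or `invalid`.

invalid

Key "a" = 61 is 1 byte ≤ B = 5; zero-pad to 5 bytes: K' = 61 00 00 00 00.
K' ⊕ ipad = 57 36 36 36 36; K' ⊕ opad = 3d 5c 5c 5c 5c.
Inner hash: sum = 87+54+54+54+54+4+144+6+37+67 = 561 → 02 31.
Outer hash (recomputed tag): sum = 61+92+92+92+92+2+49 = 480 → 01 e0.
Recomputed tag = 01e0; claimed = 010e → mismatch.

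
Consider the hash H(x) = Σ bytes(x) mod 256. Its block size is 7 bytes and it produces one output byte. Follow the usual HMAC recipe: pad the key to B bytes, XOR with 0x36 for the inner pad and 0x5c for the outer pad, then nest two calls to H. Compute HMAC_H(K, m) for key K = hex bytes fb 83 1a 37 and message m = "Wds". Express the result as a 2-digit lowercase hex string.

Key hex bytes fb 83 1a 37 is 4 bytes ≤ B = 7; zero-pad to 7 bytes: K' = fb 83 1a 37 00 00 00.
K' ⊕ ipad = cd b5 2c 01 36 36 36.  K' ⊕ opad = a7 df 46 6b 5c 5c 5c.
Inner input = (K'⊕ipad) ∥ m = cd b5 2c 01 36 36 36 ∥ 57 64 73.
Inner hash: sum = 205+181+44+1+54+54+54+87+100+115 = 895; mod 256 = 127 → 7f.
Outer input = (K'⊕opad) ∥ inner = a7 df 46 6b 5c 5c 5c ∥ 7f.
Outer hash (tag): sum = 167+223+70+107+92+92+92+127 = 970; mod 256 = 202 → ca.

ca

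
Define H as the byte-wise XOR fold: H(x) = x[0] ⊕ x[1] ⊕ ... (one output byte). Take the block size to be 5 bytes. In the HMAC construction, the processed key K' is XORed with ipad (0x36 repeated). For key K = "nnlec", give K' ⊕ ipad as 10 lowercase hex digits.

58585a5355

Key "nnlec" = 6e 6e 6c 65 63 is exactly B = 5 bytes: K' = 6e 6e 6c 65 63.
XOR each byte with 0x36: 6e⊕36=58, 6e⊕36=58, 6c⊕36=5a, 65⊕36=53, 63⊕36=55.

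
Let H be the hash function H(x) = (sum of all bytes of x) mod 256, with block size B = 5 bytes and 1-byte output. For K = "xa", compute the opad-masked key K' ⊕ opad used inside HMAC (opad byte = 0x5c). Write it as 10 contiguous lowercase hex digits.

243d5c5c5c

Key "xa" = 78 61 is 2 bytes ≤ B = 5; zero-pad to 5 bytes: K' = 78 61 00 00 00.
XOR each byte with 0x5c: 78⊕5c=24, 61⊕5c=3d, 00⊕5c=5c, 00⊕5c=5c, 00⊕5c=5c.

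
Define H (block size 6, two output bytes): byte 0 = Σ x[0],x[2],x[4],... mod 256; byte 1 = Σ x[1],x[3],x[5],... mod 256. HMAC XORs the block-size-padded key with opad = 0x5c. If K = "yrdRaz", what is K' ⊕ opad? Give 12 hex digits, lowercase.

252e380e3d26

Key "yrdRaz" = 79 72 64 52 61 7a is exactly B = 6 bytes: K' = 79 72 64 52 61 7a.
XOR each byte with 0x5c: 79⊕5c=25, 72⊕5c=2e, 64⊕5c=38, 52⊕5c=0e, 61⊕5c=3d, 7a⊕5c=26.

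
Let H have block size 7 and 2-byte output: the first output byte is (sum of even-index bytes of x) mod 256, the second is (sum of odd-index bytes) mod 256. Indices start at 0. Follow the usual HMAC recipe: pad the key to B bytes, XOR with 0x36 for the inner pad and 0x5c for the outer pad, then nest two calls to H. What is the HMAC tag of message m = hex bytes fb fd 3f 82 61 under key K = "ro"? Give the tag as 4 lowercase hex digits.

a250

Key "ro" = 72 6f is 2 bytes ≤ B = 7; zero-pad to 7 bytes: K' = 72 6f 00 00 00 00 00.
K' ⊕ ipad = 44 59 36 36 36 36 36.  K' ⊕ opad = 2e 33 5c 5c 5c 5c 5c.
Inner input = (K'⊕ipad) ∥ m = 44 59 36 36 36 36 36 ∥ fb fd 3f 82 61.
Inner hash: even-index sum = 613 mod 256 = 101; odd-index sum = 608 mod 256 = 96 → 65 60.
Outer input = (K'⊕opad) ∥ inner = 2e 33 5c 5c 5c 5c 5c ∥ 65 60.
Outer hash (tag): even-index sum = 418 mod 256 = 162; odd-index sum = 336 mod 256 = 80 → a2 50.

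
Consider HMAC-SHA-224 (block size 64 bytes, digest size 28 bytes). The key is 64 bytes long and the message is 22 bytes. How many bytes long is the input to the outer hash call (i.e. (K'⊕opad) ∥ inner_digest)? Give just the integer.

92

Key is 64 ≤ 64 bytes, zero-padded: |K'| = 64.
Outer input = (K'⊕opad) ∥ H(inner) → 64 + 28 = 92 bytes.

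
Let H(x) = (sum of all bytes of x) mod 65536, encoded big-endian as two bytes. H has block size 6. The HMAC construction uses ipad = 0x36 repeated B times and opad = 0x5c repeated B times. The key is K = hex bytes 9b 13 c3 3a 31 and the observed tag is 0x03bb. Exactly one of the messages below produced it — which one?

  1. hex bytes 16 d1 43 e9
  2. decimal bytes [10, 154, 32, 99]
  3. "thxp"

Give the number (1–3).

Key hex bytes 9b 13 c3 3a 31 is 5 bytes ≤ B = 6; zero-pad to 6 bytes: K' = 9b 13 c3 3a 31 00.
K' ⊕ ipad = ad 25 f5 0c 07 36; K' ⊕ opad = c7 4f 9f 66 6d 5c.
m1: inner = H(ad 25 f5 0c 07 36 16 d1 43 e9) = 04 23; tag = H(c7 4f 9f 66 6d 5c 04 23) = 030b
m2: inner = H(ad 25 f5 0c 07 36 0a 9a 20 63) = 03 37; tag = H(c7 4f 9f 66 6d 5c 03 37) = 031e
m3: inner = H(ad 25 f5 0c 07 36 74 68 78 70) = 03 d4; tag = H(c7 4f 9f 66 6d 5c 03 d4) = 03bb ← matches

3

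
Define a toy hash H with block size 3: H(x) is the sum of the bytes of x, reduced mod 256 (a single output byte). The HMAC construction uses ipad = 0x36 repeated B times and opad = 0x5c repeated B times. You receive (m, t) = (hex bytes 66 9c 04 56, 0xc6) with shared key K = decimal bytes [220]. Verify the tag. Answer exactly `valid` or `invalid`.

invalid

Key decimal bytes [220] = dc is 1 byte ≤ B = 3; zero-pad to 3 bytes: K' = dc 00 00.
K' ⊕ ipad = ea 36 36; K' ⊕ opad = 80 5c 5c.
Inner hash: sum = 234+54+54+102+156+4+86 = 690; mod 256 = 178 → b2.
Outer hash (recomputed tag): sum = 128+92+92+178 = 490; mod 256 = 234 → ea.
Recomputed tag = ea; claimed = c6 → mismatch.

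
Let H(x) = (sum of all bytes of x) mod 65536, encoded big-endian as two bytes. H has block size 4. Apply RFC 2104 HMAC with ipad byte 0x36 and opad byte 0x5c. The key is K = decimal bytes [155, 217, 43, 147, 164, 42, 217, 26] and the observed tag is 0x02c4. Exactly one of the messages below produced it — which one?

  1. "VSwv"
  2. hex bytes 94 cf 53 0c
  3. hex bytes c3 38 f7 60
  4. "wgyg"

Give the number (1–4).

1

Key decimal bytes [155, 217, 43, 147, 164, 42, 217, 26] = 9b d9 2b 93 a4 2a d9 1a is 8 bytes > B = 4, so hash it first: H(key) = 03 f3, then zero-pad to 4 bytes: K' = 03 f3 00 00.
K' ⊕ ipad = 35 c5 36 36; K' ⊕ opad = 5f af 5c 5c.
m1: inner = H(35 c5 36 36 56 53 77 76) = 02 fc; tag = H(5f af 5c 5c 02 fc) = 02c4 ← matches
m2: inner = H(35 c5 36 36 94 cf 53 0c) = 03 28; tag = H(5f af 5c 5c 03 28) = 01f1
m3: inner = H(35 c5 36 36 c3 38 f7 60) = 03 b8; tag = H(5f af 5c 5c 03 b8) = 0281
m4: inner = H(35 c5 36 36 77 67 79 67) = 03 24; tag = H(5f af 5c 5c 03 24) = 01ed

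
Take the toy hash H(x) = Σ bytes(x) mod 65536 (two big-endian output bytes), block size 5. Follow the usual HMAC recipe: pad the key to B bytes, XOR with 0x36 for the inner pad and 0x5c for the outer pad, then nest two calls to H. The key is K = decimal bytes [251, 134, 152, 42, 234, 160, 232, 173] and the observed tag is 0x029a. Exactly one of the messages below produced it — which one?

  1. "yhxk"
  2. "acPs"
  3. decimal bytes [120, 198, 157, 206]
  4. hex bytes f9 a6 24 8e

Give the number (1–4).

Key decimal bytes [251, 134, 152, 42, 234, 160, 232, 173] = fb 86 98 2a ea a0 e8 ad is 8 bytes > B = 5, so hash it first: H(key) = 05 62, then zero-pad to 5 bytes: K' = 05 62 00 00 00.
K' ⊕ ipad = 33 54 36 36 36; K' ⊕ opad = 59 3e 5c 5c 5c.
m1: inner = H(33 54 36 36 36 79 68 78 6b) = 02 ed; tag = H(59 3e 5c 5c 5c 02 ed) = 029a ← matches
m2: inner = H(33 54 36 36 36 61 63 50 73) = 02 b0; tag = H(59 3e 5c 5c 5c 02 b0) = 025d
m3: inner = H(33 54 36 36 36 78 c6 9d ce) = 03 d2; tag = H(59 3e 5c 5c 5c 03 d2) = 0280
m4: inner = H(33 54 36 36 36 f9 a6 24 8e) = 03 7a; tag = H(59 3e 5c 5c 5c 03 7a) = 0228

1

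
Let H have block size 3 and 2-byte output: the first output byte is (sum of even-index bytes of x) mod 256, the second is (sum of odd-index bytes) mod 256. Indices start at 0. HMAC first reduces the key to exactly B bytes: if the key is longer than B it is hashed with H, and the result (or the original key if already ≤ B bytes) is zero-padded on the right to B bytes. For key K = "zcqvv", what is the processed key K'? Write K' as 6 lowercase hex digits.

|K| = 5 > B = 3, so first hash the key.
H(K): even-index sum = 353 mod 256 = 97; odd-index sum = 217 mod 256 = 217 → 61 d9.
Zero-pad H(K) = 61 d9 to 3 bytes: K' = 61 d9 00.

61d900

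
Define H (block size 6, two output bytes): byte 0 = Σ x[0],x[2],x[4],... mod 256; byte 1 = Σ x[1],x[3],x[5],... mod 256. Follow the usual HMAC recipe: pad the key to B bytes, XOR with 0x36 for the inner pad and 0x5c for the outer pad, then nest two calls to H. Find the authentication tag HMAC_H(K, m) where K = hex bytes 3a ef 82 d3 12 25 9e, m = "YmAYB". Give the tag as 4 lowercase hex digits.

8a76

Key hex bytes 3a ef 82 d3 12 25 9e is 7 bytes > B = 6, so hash it first: H(key) = 6c e7, then zero-pad to 6 bytes: K' = 6c e7 00 00 00 00.
K' ⊕ ipad = 5a d1 36 36 36 36.  K' ⊕ opad = 30 bb 5c 5c 5c 5c.
Inner input = (K'⊕ipad) ∥ m = 5a d1 36 36 36 36 ∥ 59 6d 41 59 42.
Inner hash: even-index sum = 418 mod 256 = 162; odd-index sum = 515 mod 256 = 3 → a2 03.
Outer input = (K'⊕opad) ∥ inner = 30 bb 5c 5c 5c 5c ∥ a2 03.
Outer hash (tag): even-index sum = 394 mod 256 = 138; odd-index sum = 374 mod 256 = 118 → 8a 76.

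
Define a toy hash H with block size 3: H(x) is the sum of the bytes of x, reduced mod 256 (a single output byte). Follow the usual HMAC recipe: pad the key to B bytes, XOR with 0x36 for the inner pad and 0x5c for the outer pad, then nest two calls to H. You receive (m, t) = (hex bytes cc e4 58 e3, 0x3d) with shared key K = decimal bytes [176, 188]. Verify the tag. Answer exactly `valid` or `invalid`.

Key decimal bytes [176, 188] = b0 bc is 2 bytes ≤ B = 3; zero-pad to 3 bytes: K' = b0 bc 00.
K' ⊕ ipad = 86 8a 36; K' ⊕ opad = ec e0 5c.
Inner hash: sum = 134+138+54+204+228+88+227 = 1073; mod 256 = 49 → 31.
Outer hash (recomputed tag): sum = 236+224+92+49 = 601; mod 256 = 89 → 59.
Recomputed tag = 59; claimed = 3d → mismatch.

invalid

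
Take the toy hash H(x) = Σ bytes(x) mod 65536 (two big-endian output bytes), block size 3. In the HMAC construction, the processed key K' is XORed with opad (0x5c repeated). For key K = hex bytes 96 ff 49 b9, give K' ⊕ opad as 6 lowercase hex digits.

5ecb5c

Key hex bytes 96 ff 49 b9 is 4 bytes > B = 3, so hash it first: H(key) = 02 97, then zero-pad to 3 bytes: K' = 02 97 00.
XOR each byte with 0x5c: 02⊕5c=5e, 97⊕5c=cb, 00⊕5c=5c.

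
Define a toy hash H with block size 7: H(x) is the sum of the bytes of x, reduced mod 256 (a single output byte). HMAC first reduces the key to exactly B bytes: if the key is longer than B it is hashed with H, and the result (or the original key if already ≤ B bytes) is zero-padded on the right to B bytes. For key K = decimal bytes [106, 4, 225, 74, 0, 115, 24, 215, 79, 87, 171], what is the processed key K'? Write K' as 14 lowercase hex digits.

4c000000000000

|K| = 11 > B = 7, so first hash the key.
H(K): sum = 106+4+225+74+0+115+24+215+79+87+171 = 1100; mod 256 = 76 → 4c.
Zero-pad H(K) = 4c to 7 bytes: K' = 4c 00 00 00 00 00 00.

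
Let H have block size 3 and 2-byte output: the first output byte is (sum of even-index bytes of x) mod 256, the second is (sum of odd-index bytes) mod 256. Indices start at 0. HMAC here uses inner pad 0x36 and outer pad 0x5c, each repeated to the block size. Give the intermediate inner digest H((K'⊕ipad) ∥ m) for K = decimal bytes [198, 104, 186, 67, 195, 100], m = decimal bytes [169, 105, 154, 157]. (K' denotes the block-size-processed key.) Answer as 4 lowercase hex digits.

Key decimal bytes [198, 104, 186, 67, 195, 100] = c6 68 ba 43 c3 64 is 6 bytes > B = 3, so hash it first: H(key) = 43 0f, then zero-pad to 3 bytes: K' = 43 0f 00.
K' ⊕ ipad = 75 39 36.
Inner input = 75 39 36 ∥ a9 69 9a 9d.
Inner hash: even-index sum = 433 mod 256 = 177; odd-index sum = 380 mod 256 = 124 → b1 7c.

b17c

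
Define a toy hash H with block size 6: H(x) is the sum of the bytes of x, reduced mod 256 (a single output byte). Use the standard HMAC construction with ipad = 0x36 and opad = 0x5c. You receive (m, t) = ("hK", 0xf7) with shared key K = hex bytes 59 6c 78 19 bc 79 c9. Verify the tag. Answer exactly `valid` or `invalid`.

valid

Key hex bytes 59 6c 78 19 bc 79 c9 is 7 bytes > B = 6, so hash it first: H(key) = 54, then zero-pad to 6 bytes: K' = 54 00 00 00 00 00.
K' ⊕ ipad = 62 36 36 36 36 36; K' ⊕ opad = 08 5c 5c 5c 5c 5c.
Inner hash: sum = 98+54+54+54+54+54+104+75 = 547; mod 256 = 35 → 23.
Outer hash (recomputed tag): sum = 8+92+92+92+92+92+35 = 503; mod 256 = 247 → f7.
Recomputed tag = f7; claimed = f7 → match.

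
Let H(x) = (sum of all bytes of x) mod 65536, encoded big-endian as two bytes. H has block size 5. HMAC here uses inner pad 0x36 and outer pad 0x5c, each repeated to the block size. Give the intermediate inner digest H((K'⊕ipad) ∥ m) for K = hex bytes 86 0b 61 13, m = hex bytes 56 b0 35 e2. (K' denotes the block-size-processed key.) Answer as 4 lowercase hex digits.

03bc

Key hex bytes 86 0b 61 13 is 4 bytes ≤ B = 5; zero-pad to 5 bytes: K' = 86 0b 61 13 00.
K' ⊕ ipad = b0 3d 57 25 36.
Inner input = b0 3d 57 25 36 ∥ 56 b0 35 e2.
Inner hash: sum = 176+61+87+37+54+86+176+53+226 = 956 → 03 bc.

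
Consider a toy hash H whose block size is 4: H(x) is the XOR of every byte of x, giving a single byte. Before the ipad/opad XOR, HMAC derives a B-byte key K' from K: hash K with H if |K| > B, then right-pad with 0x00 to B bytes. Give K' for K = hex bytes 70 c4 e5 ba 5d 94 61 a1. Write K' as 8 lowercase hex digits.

|K| = 8 > B = 4, so first hash the key.
H(K): XOR 70⊕c4⊕e5⊕ba⊕5d⊕94⊕61⊕a1 = e2.
Zero-pad H(K) = e2 to 4 bytes: K' = e2 00 00 00.

e2000000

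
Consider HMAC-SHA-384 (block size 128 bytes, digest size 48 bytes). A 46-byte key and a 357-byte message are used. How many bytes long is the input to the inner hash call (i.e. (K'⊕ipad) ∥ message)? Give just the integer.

Key is 46 ≤ 128 bytes, zero-padded: |K'| = 128.
Inner input = (K'⊕ipad) ∥ m → 128 + 357 = 485 bytes.

485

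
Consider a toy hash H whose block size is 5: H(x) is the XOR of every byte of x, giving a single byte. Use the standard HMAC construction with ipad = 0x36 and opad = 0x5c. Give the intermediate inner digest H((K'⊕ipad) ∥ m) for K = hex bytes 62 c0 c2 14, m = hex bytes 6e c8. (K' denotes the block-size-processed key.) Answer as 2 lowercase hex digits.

e4

Key hex bytes 62 c0 c2 14 is 4 bytes ≤ B = 5; zero-pad to 5 bytes: K' = 62 c0 c2 14 00.
K' ⊕ ipad = 54 f6 f4 22 36.
Inner input = 54 f6 f4 22 36 ∥ 6e c8.
Inner hash: XOR 54⊕f6⊕f4⊕22⊕36⊕6e⊕c8 = e4.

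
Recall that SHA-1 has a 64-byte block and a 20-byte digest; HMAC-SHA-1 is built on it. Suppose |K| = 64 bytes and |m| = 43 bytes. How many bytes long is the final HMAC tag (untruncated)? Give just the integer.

The tag is one SHA-1 digest: 20 bytes.

20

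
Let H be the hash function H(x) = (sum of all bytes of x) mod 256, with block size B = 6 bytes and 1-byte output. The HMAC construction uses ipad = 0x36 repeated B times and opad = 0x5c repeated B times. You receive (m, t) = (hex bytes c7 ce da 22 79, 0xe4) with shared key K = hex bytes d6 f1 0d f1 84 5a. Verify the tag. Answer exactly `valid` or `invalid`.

Key hex bytes d6 f1 0d f1 84 5a is exactly B = 6 bytes: K' = d6 f1 0d f1 84 5a.
K' ⊕ ipad = e0 c7 3b c7 b2 6c; K' ⊕ opad = 8a ad 51 ad d8 06.
Inner hash: sum = 224+199+59+199+178+108+199+206+218+34+121 = 1745; mod 256 = 209 → d1.
Outer hash (recomputed tag): sum = 138+173+81+173+216+6+209 = 996; mod 256 = 228 → e4.
Recomputed tag = e4; claimed = e4 → match.

valid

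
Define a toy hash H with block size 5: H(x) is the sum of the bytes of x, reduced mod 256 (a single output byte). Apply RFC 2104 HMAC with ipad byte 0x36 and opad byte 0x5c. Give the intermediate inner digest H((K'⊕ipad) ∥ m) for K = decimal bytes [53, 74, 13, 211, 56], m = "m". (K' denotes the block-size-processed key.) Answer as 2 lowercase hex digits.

Key decimal bytes [53, 74, 13, 211, 56] = 35 4a 0d d3 38 is exactly B = 5 bytes: K' = 35 4a 0d d3 38.
K' ⊕ ipad = 03 7c 3b e5 0e.
Inner input = 03 7c 3b e5 0e ∥ 6d.
Inner hash: sum = 3+124+59+229+14+109 = 538; mod 256 = 26 → 1a.

1a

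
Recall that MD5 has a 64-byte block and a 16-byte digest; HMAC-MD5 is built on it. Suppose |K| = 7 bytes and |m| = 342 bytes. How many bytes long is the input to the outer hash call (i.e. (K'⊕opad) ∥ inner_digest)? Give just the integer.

80

Key is 7 ≤ 64 bytes, zero-padded: |K'| = 64.
Outer input = (K'⊕opad) ∥ H(inner) → 64 + 16 = 80 bytes.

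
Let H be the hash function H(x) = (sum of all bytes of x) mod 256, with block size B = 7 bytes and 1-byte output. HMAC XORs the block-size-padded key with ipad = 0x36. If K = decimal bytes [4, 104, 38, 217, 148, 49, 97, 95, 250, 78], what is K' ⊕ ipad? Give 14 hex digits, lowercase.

0e363636363636

Key decimal bytes [4, 104, 38, 217, 148, 49, 97, 95, 250, 78] = 04 68 26 d9 94 31 61 5f fa 4e is 10 bytes > B = 7, so hash it first: H(key) = 38, then zero-pad to 7 bytes: K' = 38 00 00 00 00 00 00.
XOR each byte with 0x36: 38⊕36=0e, 00⊕36=36, 00⊕36=36, 00⊕36=36, 00⊕36=36, 00⊕36=36, 00⊕36=36.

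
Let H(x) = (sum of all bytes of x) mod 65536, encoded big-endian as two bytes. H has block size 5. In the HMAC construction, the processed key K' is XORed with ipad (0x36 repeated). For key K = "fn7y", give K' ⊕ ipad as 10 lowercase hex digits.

5058014f36

Key "fn7y" = 66 6e 37 79 is 4 bytes ≤ B = 5; zero-pad to 5 bytes: K' = 66 6e 37 79 00.
XOR each byte with 0x36: 66⊕36=50, 6e⊕36=58, 37⊕36=01, 79⊕36=4f, 00⊕36=36.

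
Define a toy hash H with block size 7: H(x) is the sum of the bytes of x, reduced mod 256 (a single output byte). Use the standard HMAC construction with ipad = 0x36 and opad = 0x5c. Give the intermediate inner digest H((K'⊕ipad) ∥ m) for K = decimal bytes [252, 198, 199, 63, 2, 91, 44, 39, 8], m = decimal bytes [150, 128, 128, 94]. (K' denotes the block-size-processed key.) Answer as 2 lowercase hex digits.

Key decimal bytes [252, 198, 199, 63, 2, 91, 44, 39, 8] = fc c6 c7 3f 02 5b 2c 27 08 is 9 bytes > B = 7, so hash it first: H(key) = 80, then zero-pad to 7 bytes: K' = 80 00 00 00 00 00 00.
K' ⊕ ipad = b6 36 36 36 36 36 36.
Inner input = b6 36 36 36 36 36 36 ∥ 96 80 80 5e.
Inner hash: sum = 182+54+54+54+54+54+54+150+128+128+94 = 1006; mod 256 = 238 → ee.

ee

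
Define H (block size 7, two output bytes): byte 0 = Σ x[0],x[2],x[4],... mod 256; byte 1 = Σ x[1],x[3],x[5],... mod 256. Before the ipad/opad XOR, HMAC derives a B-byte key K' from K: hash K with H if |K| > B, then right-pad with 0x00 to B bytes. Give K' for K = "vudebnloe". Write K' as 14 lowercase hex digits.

0db70000000000

|K| = 9 > B = 7, so first hash the key.
H(K): even-index sum = 525 mod 256 = 13; odd-index sum = 439 mod 256 = 183 → 0d b7.
Zero-pad H(K) = 0d b7 to 7 bytes: K' = 0d b7 00 00 00 00 00.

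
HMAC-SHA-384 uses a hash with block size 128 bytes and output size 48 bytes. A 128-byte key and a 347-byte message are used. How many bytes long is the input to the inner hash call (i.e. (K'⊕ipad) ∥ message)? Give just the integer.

Key is 128 ≤ 128 bytes, zero-padded: |K'| = 128.
Inner input = (K'⊕ipad) ∥ m → 128 + 347 = 475 bytes.

475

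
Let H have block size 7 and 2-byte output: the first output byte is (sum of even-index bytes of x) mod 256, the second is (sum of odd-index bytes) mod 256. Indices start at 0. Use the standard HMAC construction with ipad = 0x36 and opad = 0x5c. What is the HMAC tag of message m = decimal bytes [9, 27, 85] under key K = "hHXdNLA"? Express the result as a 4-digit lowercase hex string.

Key "hHXdNLA" = 68 48 58 64 4e 4c 41 is exactly B = 7 bytes: K' = 68 48 58 64 4e 4c 41.
K' ⊕ ipad = 5e 7e 6e 52 78 7a 77.  K' ⊕ opad = 34 14 04 38 12 10 1d.
Inner input = (K'⊕ipad) ∥ m = 5e 7e 6e 52 78 7a 77 ∥ 09 1b 55.
Inner hash: even-index sum = 470 mod 256 = 214; odd-index sum = 424 mod 256 = 168 → d6 a8.
Outer input = (K'⊕opad) ∥ inner = 34 14 04 38 12 10 1d ∥ d6 a8.
Outer hash (tag): even-index sum = 271 mod 256 = 15; odd-index sum = 306 mod 256 = 50 → 0f 32.

0f32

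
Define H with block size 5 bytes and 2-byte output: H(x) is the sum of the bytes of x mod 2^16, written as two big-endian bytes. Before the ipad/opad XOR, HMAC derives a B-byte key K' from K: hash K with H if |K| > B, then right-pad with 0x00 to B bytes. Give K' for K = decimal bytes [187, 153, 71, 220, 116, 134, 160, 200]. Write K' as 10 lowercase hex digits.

|K| = 8 > B = 5, so first hash the key.
H(K): sum = 187+153+71+220+116+134+160+200 = 1241 → 04 d9.
Zero-pad H(K) = 04 d9 to 5 bytes: K' = 04 d9 00 00 00.

04d9000000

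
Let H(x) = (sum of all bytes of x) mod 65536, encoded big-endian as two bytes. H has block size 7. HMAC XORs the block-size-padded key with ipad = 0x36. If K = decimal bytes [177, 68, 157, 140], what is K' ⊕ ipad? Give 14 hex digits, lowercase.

Key decimal bytes [177, 68, 157, 140] = b1 44 9d 8c is 4 bytes ≤ B = 7; zero-pad to 7 bytes: K' = b1 44 9d 8c 00 00 00.
XOR each byte with 0x36: b1⊕36=87, 44⊕36=72, 9d⊕36=ab, 8c⊕36=ba, 00⊕36=36, 00⊕36=36, 00⊕36=36.

8772abba363636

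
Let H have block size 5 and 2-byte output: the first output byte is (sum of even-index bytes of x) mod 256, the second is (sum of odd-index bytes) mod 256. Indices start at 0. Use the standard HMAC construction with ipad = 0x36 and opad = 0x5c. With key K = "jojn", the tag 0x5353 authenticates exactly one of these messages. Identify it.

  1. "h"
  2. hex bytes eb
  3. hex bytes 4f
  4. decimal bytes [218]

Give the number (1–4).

Key "jojn" = 6a 6f 6a 6e is 4 bytes ≤ B = 5; zero-pad to 5 bytes: K' = 6a 6f 6a 6e 00.
K' ⊕ ipad = 5c 59 5c 58 36; K' ⊕ opad = 36 33 36 32 5c.
m1: inner = H(5c 59 5c 58 36 68) = ee 19; tag = H(36 33 36 32 5c ee 19) = e153
m2: inner = H(5c 59 5c 58 36 eb) = ee 9c; tag = H(36 33 36 32 5c ee 9c) = 6453
m3: inner = H(5c 59 5c 58 36 4f) = ee 00; tag = H(36 33 36 32 5c ee 00) = c853
m4: inner = H(5c 59 5c 58 36 da) = ee 8b; tag = H(36 33 36 32 5c ee 8b) = 5353 ← matches

4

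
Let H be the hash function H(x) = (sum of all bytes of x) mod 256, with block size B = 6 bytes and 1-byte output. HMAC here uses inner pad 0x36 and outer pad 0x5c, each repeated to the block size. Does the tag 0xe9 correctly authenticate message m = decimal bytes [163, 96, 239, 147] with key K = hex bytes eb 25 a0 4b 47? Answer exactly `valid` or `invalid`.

Key hex bytes eb 25 a0 4b 47 is 5 bytes ≤ B = 6; zero-pad to 6 bytes: K' = eb 25 a0 4b 47 00.
K' ⊕ ipad = dd 13 96 7d 71 36; K' ⊕ opad = b7 79 fc 17 1b 5c.
Inner hash: sum = 221+19+150+125+113+54+163+96+239+147 = 1327; mod 256 = 47 → 2f.
Outer hash (recomputed tag): sum = 183+121+252+23+27+92+47 = 745; mod 256 = 233 → e9.
Recomputed tag = e9; claimed = e9 → match.

valid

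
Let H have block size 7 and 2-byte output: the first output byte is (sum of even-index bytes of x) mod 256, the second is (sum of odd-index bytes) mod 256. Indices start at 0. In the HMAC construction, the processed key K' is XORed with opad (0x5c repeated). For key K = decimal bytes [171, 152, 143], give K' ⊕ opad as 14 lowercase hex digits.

f7c4d35c5c5c5c

Key decimal bytes [171, 152, 143] = ab 98 8f is 3 bytes ≤ B = 7; zero-pad to 7 bytes: K' = ab 98 8f 00 00 00 00.
XOR each byte with 0x5c: ab⊕5c=f7, 98⊕5c=c4, 8f⊕5c=d3, 00⊕5c=5c, 00⊕5c=5c, 00⊕5c=5c, 00⊕5c=5c.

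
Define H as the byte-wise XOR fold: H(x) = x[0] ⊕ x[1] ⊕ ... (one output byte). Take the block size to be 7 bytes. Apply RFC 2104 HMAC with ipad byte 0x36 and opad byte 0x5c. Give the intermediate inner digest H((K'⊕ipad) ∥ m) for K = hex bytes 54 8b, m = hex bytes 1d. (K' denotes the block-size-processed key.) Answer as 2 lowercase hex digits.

Key hex bytes 54 8b is 2 bytes ≤ B = 7; zero-pad to 7 bytes: K' = 54 8b 00 00 00 00 00.
K' ⊕ ipad = 62 bd 36 36 36 36 36.
Inner input = 62 bd 36 36 36 36 36 ∥ 1d.
Inner hash: XOR 62⊕bd⊕36⊕36⊕36⊕36⊕36⊕1d = f4.

f4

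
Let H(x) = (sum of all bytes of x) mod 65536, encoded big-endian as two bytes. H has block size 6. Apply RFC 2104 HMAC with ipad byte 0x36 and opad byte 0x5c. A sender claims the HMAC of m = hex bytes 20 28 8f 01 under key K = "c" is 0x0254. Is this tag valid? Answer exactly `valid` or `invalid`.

invalid

Key "c" = 63 is 1 byte ≤ B = 6; zero-pad to 6 bytes: K' = 63 00 00 00 00 00.
K' ⊕ ipad = 55 36 36 36 36 36; K' ⊕ opad = 3f 5c 5c 5c 5c 5c.
Inner hash: sum = 85+54+54+54+54+54+32+40+143+1 = 571 → 02 3b.
Outer hash (recomputed tag): sum = 63+92+92+92+92+92+2+59 = 584 → 02 48.
Recomputed tag = 0248; claimed = 0254 → mismatch.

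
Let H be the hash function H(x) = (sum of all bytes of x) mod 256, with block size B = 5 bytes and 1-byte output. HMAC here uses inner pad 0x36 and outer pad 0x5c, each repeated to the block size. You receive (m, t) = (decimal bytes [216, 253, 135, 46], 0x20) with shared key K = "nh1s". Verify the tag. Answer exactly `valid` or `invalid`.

Key "nh1s" = 6e 68 31 73 is 4 bytes ≤ B = 5; zero-pad to 5 bytes: K' = 6e 68 31 73 00.
K' ⊕ ipad = 58 5e 07 45 36; K' ⊕ opad = 32 34 6d 2f 5c.
Inner hash: sum = 88+94+7+69+54+216+253+135+46 = 962; mod 256 = 194 → c2.
Outer hash (recomputed tag): sum = 50+52+109+47+92+194 = 544; mod 256 = 32 → 20.
Recomputed tag = 20; claimed = 20 → match.

valid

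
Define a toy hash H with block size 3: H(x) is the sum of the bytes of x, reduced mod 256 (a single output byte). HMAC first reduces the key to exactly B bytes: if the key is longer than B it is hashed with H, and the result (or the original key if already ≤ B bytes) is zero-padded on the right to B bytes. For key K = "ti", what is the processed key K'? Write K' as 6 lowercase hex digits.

Key "ti" = 74 69 is 2 bytes ≤ B = 3; zero-pad to 3 bytes: K' = 74 69 00.

746900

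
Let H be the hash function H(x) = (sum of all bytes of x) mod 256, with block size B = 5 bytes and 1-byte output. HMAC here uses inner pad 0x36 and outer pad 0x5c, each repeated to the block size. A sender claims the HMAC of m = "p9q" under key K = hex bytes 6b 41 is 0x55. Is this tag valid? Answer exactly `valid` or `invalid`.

Key hex bytes 6b 41 is 2 bytes ≤ B = 5; zero-pad to 5 bytes: K' = 6b 41 00 00 00.
K' ⊕ ipad = 5d 77 36 36 36; K' ⊕ opad = 37 1d 5c 5c 5c.
Inner hash: sum = 93+119+54+54+54+112+57+113 = 656; mod 256 = 144 → 90.
Outer hash (recomputed tag): sum = 55+29+92+92+92+144 = 504; mod 256 = 248 → f8.
Recomputed tag = f8; claimed = 55 → mismatch.

invalid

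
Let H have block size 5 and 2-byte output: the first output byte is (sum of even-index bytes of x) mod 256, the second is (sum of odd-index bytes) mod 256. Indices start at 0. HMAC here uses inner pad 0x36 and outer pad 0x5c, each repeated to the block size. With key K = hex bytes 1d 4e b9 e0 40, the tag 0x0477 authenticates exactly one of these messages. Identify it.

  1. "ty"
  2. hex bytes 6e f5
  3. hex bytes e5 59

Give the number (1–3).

1

Key hex bytes 1d 4e b9 e0 40 is exactly B = 5 bytes: K' = 1d 4e b9 e0 40.
K' ⊕ ipad = 2b 78 8f d6 76; K' ⊕ opad = 41 12 e5 bc 1c.
m1: inner = H(2b 78 8f d6 76 74 79) = a9 c2; tag = H(41 12 e5 bc 1c a9 c2) = 0477 ← matches
m2: inner = H(2b 78 8f d6 76 6e f5) = 25 bc; tag = H(41 12 e5 bc 1c 25 bc) = fef3
m3: inner = H(2b 78 8f d6 76 e5 59) = 89 33; tag = H(41 12 e5 bc 1c 89 33) = 7557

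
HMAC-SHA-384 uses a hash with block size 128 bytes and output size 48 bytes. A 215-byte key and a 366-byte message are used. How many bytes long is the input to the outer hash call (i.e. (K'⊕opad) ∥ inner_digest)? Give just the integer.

176

Key is 215 > 128 bytes, so it is hashed to 48 bytes then zero-padded to 128: |K'| = 128.
Outer input = (K'⊕opad) ∥ H(inner) → 128 + 48 = 176 bytes.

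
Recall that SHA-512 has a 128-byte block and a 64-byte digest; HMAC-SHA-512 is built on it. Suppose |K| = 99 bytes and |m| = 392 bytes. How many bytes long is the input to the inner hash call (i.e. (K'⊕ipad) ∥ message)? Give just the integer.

520

Key is 99 ≤ 128 bytes, zero-padded: |K'| = 128.
Inner input = (K'⊕ipad) ∥ m → 128 + 392 = 520 bytes.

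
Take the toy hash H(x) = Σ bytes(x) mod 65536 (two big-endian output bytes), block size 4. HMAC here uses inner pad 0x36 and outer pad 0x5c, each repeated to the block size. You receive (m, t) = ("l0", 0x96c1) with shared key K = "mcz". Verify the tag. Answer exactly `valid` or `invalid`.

invalid

Key "mcz" = 6d 63 7a is 3 bytes ≤ B = 4; zero-pad to 4 bytes: K' = 6d 63 7a 00.
K' ⊕ ipad = 5b 55 4c 36; K' ⊕ opad = 31 3f 26 5c.
Inner hash: sum = 91+85+76+54+108+48 = 462 → 01 ce.
Outer hash (recomputed tag): sum = 49+63+38+92+1+206 = 449 → 01 c1.
Recomputed tag = 01c1; claimed = 96c1 → mismatch.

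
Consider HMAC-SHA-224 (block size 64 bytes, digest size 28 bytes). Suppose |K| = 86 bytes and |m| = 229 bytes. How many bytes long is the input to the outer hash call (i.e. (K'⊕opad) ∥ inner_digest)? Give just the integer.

92

Key is 86 > 64 bytes, so it is hashed to 28 bytes then zero-padded to 64: |K'| = 64.
Outer input = (K'⊕opad) ∥ H(inner) → 64 + 28 = 92 bytes.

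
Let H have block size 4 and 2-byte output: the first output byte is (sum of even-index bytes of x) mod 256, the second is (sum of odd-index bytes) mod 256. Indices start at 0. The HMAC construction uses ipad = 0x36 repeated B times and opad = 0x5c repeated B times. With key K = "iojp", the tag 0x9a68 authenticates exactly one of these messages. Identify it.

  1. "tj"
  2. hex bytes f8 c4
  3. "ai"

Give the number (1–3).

1

Key "iojp" = 69 6f 6a 70 is exactly B = 4 bytes: K' = 69 6f 6a 70.
K' ⊕ ipad = 5f 59 5c 46; K' ⊕ opad = 35 33 36 2c.
m1: inner = H(5f 59 5c 46 74 6a) = 2f 09; tag = H(35 33 36 2c 2f 09) = 9a68 ← matches
m2: inner = H(5f 59 5c 46 f8 c4) = b3 63; tag = H(35 33 36 2c b3 63) = 1ec2
m3: inner = H(5f 59 5c 46 61 69) = 1c 08; tag = H(35 33 36 2c 1c 08) = 8767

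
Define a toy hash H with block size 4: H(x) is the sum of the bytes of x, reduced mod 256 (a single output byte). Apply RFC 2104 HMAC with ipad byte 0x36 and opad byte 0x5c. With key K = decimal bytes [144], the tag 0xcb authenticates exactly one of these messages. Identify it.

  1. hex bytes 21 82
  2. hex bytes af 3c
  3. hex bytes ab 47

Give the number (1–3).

Key decimal bytes [144] = 90 is 1 byte ≤ B = 4; zero-pad to 4 bytes: K' = 90 00 00 00.
K' ⊕ ipad = a6 36 36 36; K' ⊕ opad = cc 5c 5c 5c.
m1: inner = H(a6 36 36 36 21 82) = eb; tag = H(cc 5c 5c 5c eb) = cb ← matches
m2: inner = H(a6 36 36 36 af 3c) = 33; tag = H(cc 5c 5c 5c 33) = 13
m3: inner = H(a6 36 36 36 ab 47) = 3a; tag = H(cc 5c 5c 5c 3a) = 1a

1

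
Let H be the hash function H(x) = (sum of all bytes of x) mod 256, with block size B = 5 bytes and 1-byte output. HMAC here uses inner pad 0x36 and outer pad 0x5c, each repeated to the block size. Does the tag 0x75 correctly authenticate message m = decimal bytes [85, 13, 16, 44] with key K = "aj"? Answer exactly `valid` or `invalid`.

Key "aj" = 61 6a is 2 bytes ≤ B = 5; zero-pad to 5 bytes: K' = 61 6a 00 00 00.
K' ⊕ ipad = 57 5c 36 36 36; K' ⊕ opad = 3d 36 5c 5c 5c.
Inner hash: sum = 87+92+54+54+54+85+13+16+44 = 499; mod 256 = 243 → f3.
Outer hash (recomputed tag): sum = 61+54+92+92+92+243 = 634; mod 256 = 122 → 7a.
Recomputed tag = 7a; claimed = 75 → mismatch.

invalid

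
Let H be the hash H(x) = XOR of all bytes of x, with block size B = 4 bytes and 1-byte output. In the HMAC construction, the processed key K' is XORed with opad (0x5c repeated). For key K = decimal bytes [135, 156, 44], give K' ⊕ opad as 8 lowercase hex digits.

Key decimal bytes [135, 156, 44] = 87 9c 2c is 3 bytes ≤ B = 4; zero-pad to 4 bytes: K' = 87 9c 2c 00.
XOR each byte with 0x5c: 87⊕5c=db, 9c⊕5c=c0, 2c⊕5c=70, 00⊕5c=5c.

dbc0705c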